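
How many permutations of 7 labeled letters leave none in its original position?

Use the recurrence D(n) = (n-1)(D(n-1) + D(n-2)) with D(0)=1, D(1)=0.
D(2) = 1 x (0 + 1) = 1
D(3) = 2 x (1 + 0) = 2
D(4) = 3 x (2 + 1) = 9
D(5) = 4 x (9 + 2) = 44
D(6) = 5 x (44 + 9) = 265
D(7) = 6 x (D(6) + D(5)) = 6 x (265 + 44)

Final answer: D(7) = 1854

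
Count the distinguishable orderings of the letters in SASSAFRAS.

Letters (A:3, F:1, R:1, S:4). Total letters: 9.
Permutations = 9!/(4! x 3!).

Final answer: 2520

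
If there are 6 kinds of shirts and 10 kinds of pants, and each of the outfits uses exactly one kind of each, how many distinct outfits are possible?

By the multiplication principle: 6 x 10.

Final answer: 60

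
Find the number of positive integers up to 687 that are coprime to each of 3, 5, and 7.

|div by 3|=229, |div by 5|=137, |div by 7|=98.
|div by 3&5|=45, |div by 3&7|=32, |div by 5&7|=19, |div by all|=6.
By inclusion-exclusion, divisible by at least one: 229+137+98-45-32-19+6 = 374.
Not divisible by any: 687 - 374.

Final answer: 313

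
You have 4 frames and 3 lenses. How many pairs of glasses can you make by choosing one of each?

By the multiplication principle: 4 x 3.

Final answer: 12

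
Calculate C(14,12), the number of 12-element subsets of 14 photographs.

C(14,12) = 14!/(12! x 2!).

Final answer: \binom{14}{12} = 91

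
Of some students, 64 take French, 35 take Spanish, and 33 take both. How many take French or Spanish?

|A union B| = |A| + |B| - |A intersect B| = 64 + 35 - 33.

Final answer: 66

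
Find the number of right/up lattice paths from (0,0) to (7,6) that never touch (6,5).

Total paths to (7,6): C(13,6) = 1716.
Paths through (6,5): C(11,5) x C(2,1) = 924.
Avoiding (6,5): 1716 - 924.

Final answer: 792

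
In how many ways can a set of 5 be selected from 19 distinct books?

C(19,5) = 19!/(5! x (19-5)!).

Final answer: C(19,5) = 11628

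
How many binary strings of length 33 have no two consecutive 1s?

Let a(n) count valid strings. If the last bit is 0 the prefix is any valid string of length n-1; if it is 1 the string must end in 01 with a valid prefix of length n-2. So a(n) = a(n-1) + a(n-2), a(1)=2, a(2)=3.
Building up term by term: a(1)=2, a(2)=3, a(3)=5, a(4)=8, a(5)=13, a(6)=21, a(7)=34, a(8)=55, a(9)=89, a(10)=144, a(11)=233, a(12)=377, a(13)=610, a(14)=987, a(15)=1597, a(16)=2584, a(17)=4181, a(18)=6765, a(19)=10946, a(20)=17711, a(21)=28657, a(22)=46368, a(23)=75025, a(24)=121393, a(25)=196418, a(26)=317811, a(27)=514229, a(28)=832040, a(29)=1346269, a(30)=2178309, a(31)=3524578, a(32)=5702887, a(33)=9227465.

Final answer: 9227465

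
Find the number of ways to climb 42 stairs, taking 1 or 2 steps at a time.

Condition on the final move: it is a 1-step (f(n-1) ways to get there) or a 2-step (f(n-2) ways), so f(n) = f(n-1) + f(n-2), with f(1)=1, f(2)=2.
Building up term by term: f(1)=1, f(2)=2, f(3)=3, f(4)=5, f(5)=8, f(6)=13, f(7)=21, f(8)=34, f(9)=55, f(10)=89, f(11)=144, f(12)=233, f(13)=377, f(14)=610, f(15)=987, f(16)=1597, f(17)=2584, f(18)=4181, f(19)=6765, f(20)=10946, f(21)=17711, f(22)=28657, f(23)=46368, f(24)=75025, f(25)=121393, f(26)=196418, f(27)=317811, f(28)=514229, f(29)=832040, f(30)=1346269, f(31)=2178309, f(32)=3524578, f(33)=5702887, f(34)=9227465, f(35)=14930352, f(36)=24157817, f(37)=39088169, f(38)=63245986, f(39)=102334155, f(40)=165580141, f(41)=267914296, f(42)=433494437.

Final answer: 433494437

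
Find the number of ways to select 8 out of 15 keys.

C(15,8) = 15!/(8! x 7!).

Final answer: \binom{15}{8} = 6435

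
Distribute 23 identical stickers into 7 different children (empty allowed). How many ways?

Stars and bars: C(n+k-1, k-1) = C(29,6).

Final answer: C(29,6) = 475020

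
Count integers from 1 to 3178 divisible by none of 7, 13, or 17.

|div by 7|=454, |div by 13|=244, |div by 17|=186.
|div by 7&13|=34, |div by 7&17|=26, |div by 13&17|=14, |div by all|=2.
By inclusion-exclusion, divisible by at least one: 454+244+186-34-26-14+2 = 812.
Not divisible by any: 3178 - 812.

Final answer: 2366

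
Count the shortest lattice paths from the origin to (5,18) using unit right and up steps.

Each path has 5 right steps and 18 up steps in some order (23 steps total).
Choose which 18 of the 23 steps are up: C(23,18).

Final answer: C(23,18) = 33649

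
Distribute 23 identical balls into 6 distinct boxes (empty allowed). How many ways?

Stars and bars: C(n+k-1, k-1) = C(28,5).

Final answer: C(28,5) = 98280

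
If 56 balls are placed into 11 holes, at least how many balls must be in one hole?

By the pigeonhole principle: ceiling(56/11).

Final answer: 6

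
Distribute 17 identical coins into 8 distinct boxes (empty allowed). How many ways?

Stars and bars: C(n+k-1, k-1) = C(24,7).

Final answer: C(24,7) = 346104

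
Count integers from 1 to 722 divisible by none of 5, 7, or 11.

|div by 5|=144, |div by 7|=103, |div by 11|=65.
|div by 5&7|=20, |div by 5&11|=13, |div by 7&11|=9, |div by all|=1.
By inclusion-exclusion, divisible by at least one: 144+103+65-20-13-9+1 = 271.
Not divisible by any: 722 - 271.

Final answer: 451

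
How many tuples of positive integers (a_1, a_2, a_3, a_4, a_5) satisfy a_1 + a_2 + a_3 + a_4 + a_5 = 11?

Substitute a'_i = a_i - 1 (so a'_i >= 0). Then sum a'_i = 11 - 5 = 6.
Stars and bars: C(6+5-1, 5-1) = C(10,4).

Final answer: C(10,4) = 210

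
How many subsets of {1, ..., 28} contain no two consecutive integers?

Let a(n) count such subsets of {1, ..., n}. Either n is excluded (a(n-1) ways) or n is included, forcing n-1 out (a(n-2) ways), so a(n) = a(n-1) + a(n-2) with a(1)=2, a(2)=3.
Computing successive values: a(1)=2, a(2)=3, a(3)=5, a(4)=8, a(5)=13, a(6)=21, a(7)=34, a(8)=55, a(9)=89, a(10)=144, a(11)=233, a(12)=377, a(13)=610, a(14)=987, a(15)=1597, a(16)=2584, a(17)=4181, a(18)=6765, a(19)=10946, a(20)=17711, a(21)=28657, a(22)=46368, a(23)=75025, a(24)=121393, a(25)=196418, a(26)=317811, a(27)=514229, a(28)=832040.

Final answer: 832040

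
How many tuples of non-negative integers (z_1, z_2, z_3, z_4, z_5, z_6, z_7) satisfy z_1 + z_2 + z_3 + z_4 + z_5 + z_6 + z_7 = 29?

Stars and bars with 29 stars and 6 bars:
C(29+7-1, 7-1) = C(35,6).

Final answer: C(35,6) = 1623160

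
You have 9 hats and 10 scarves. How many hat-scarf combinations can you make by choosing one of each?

By the multiplication principle: 9 x 10.

Final answer: 90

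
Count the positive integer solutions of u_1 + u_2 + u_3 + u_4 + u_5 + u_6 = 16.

Substitute u'_i = u_i - 1 (so u'_i >= 0). Then sum u'_i = 16 - 6 = 10.
Stars and bars: C(10+6-1, 6-1) = C(15,5).

Final answer: C(15,5) = 3003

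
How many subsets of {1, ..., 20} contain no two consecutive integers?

Condition on whether n belongs to the subset: if not, any valid subset of {1, ..., n-1} works (a(n-1)); if so, n-1 is excluded and the rest is a valid subset of {1, ..., n-2} (a(n-2)). Hence a(n) = a(n-1) + a(n-2), a(1)=2, a(2)=3.
Iterating the recurrence: a(1)=2, a(2)=3, a(3)=5, a(4)=8, a(5)=13, a(6)=21, a(7)=34, a(8)=55, a(9)=89, a(10)=144, a(11)=233, a(12)=377, a(13)=610, a(14)=987, a(15)=1597, a(16)=2584, a(17)=4181, a(18)=6765, a(19)=10946, a(20)=17711.

Final answer: 17711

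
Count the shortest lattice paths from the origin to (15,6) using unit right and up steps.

Each path has 15 right steps and 6 up steps in some order (21 steps total).
Choose which 6 of the 21 steps are up: C(21,6).

Final answer: C(21,6) = 54264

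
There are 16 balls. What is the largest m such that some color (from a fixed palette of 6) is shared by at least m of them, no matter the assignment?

There are 6 possible values for color (from a fixed palette of 6). With 16 balls and 6 categories, by pigeonhole: ceiling(16/6).

Final answer: 3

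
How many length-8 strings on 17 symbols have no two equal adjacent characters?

First character: 17 choices. Each subsequent: 16 choices (must differ from the previous one).
Total: 17 x 16^7.

Final answer: 17 x 16^{7} = 4563402752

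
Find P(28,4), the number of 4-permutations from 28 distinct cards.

P(28,4) = 28!/(28-4)! = 28!/24!.

Final answer: P(28,4) = 491400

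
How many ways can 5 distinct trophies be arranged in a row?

The number of ways to arrange 5 distinct objects is 5!.

Final answer: 5! = 120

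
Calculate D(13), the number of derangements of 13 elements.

Derangements satisfy D(n) = (n-1)(D(n-1) + D(n-2)), starting from D(0)=1, D(1)=0.
Building up: D(2)=1, D(3)=2, D(4)=9, D(5)=44, D(6)=265, D(7)=1854, D(8)=14833, D(9)=133496, D(10)=1334961, D(11)=14684570, D(12)=176214841.
D(13) = 12 x (D(12) + D(11)) = 12 x (176214841 + 14684570).

Final answer: D(13) = 2290792932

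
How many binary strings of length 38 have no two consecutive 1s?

A valid string ends in 0 (append to any length-(n-1) valid string) or in 01 (append to any length-(n-2) valid string), so a(n) = a(n-1) + a(n-2) with a(1)=2, a(2)=3.
Computing successive values: a(1)=2, a(2)=3, a(3)=5, a(4)=8, a(5)=13, a(6)=21, a(7)=34, a(8)=55, a(9)=89, a(10)=144, a(11)=233, a(12)=377, a(13)=610, a(14)=987, a(15)=1597, a(16)=2584, a(17)=4181, a(18)=6765, a(19)=10946, a(20)=17711, a(21)=28657, a(22)=46368, a(23)=75025, a(24)=121393, a(25)=196418, a(26)=317811, a(27)=514229, a(28)=832040, a(29)=1346269, a(30)=2178309, a(31)=3524578, a(32)=5702887, a(33)=9227465, a(34)=14930352, a(35)=24157817, a(36)=39088169, a(37)=63245986, a(38)=102334155.

Final answer: 102334155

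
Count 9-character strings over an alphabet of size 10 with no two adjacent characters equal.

First character: 10 choices. Each subsequent: 9 choices (must differ from the previous one).
Total: 10 x 9^8.

Final answer: 10 x 9^{8} = 430467210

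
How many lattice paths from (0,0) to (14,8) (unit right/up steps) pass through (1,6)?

Paths (0,0)->(1,6): C(7,6) = 7.
Paths (1,6)->(14,8): C(15,2) = 105.
By multiplication principle: 7 x 105.

Final answer: 735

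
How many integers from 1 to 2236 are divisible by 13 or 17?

Multiples of 13: 172. Multiples of 17: 131. Of both (lcm=221): 10.
By inclusion-exclusion: 172 + 131 - 10.

Final answer: 293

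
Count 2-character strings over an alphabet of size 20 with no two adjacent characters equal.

First character: 20 choices. Each subsequent: 19 choices (must differ from the previous one).
Total: 20 x 19^1.

Final answer: 20 x 19^{1} = 380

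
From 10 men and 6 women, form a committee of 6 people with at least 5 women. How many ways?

Sum over valid woman counts:
C(6,5)C(10,1) = 60
C(6,6)C(10,0) = 1
Total: 60 + 1.

Final answer: 61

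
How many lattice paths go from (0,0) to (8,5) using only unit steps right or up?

Each path has 8 right steps and 5 up steps in some order (13 steps total).
Choose which 5 of the 13 steps are up: C(13,5).

Final answer: C(13,5) = 1287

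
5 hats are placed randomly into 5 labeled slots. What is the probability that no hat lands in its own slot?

Use the recurrence D(n) = (n-1)(D(n-1) + D(n-2)) with D(0)=1, D(1)=0.
Building up: D(2)=1, D(3)=2, D(4)=9, D(5)=44.
Total arrangements: 5! = 120.
Probability = D(5)/5! = 11/30.

Final answer: D(5)/5! = 44/120 = 0.366667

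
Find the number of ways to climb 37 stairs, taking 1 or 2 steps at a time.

Condition on the final move: it is a 1-step (f(n-1) ways to get there) or a 2-step (f(n-2) ways), so f(n) = f(n-1) + f(n-2), with f(1)=1, f(2)=2.
Computing successive values: f(1)=1, f(2)=2, f(3)=3, f(4)=5, f(5)=8, f(6)=13, f(7)=21, f(8)=34, f(9)=55, f(10)=89, f(11)=144, f(12)=233, f(13)=377, f(14)=610, f(15)=987, f(16)=1597, f(17)=2584, f(18)=4181, f(19)=6765, f(20)=10946, f(21)=17711, f(22)=28657, f(23)=46368, f(24)=75025, f(25)=121393, f(26)=196418, f(27)=317811, f(28)=514229, f(29)=832040, f(30)=1346269, f(31)=2178309, f(32)=3524578, f(33)=5702887, f(34)=9227465, f(35)=14930352, f(36)=24157817, f(37)=39088169.

Final answer: 39088169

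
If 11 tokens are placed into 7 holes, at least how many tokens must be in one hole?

By the pigeonhole principle: ceiling(11/7).

Final answer: 2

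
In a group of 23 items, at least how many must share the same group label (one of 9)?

There are 9 possible values for group label (one of 9). With 23 items and 9 categories, by pigeonhole: ceiling(23/9).

Final answer: 3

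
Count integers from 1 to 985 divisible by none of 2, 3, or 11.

|div by 2|=492, |div by 3|=328, |div by 11|=89.
|div by 2&3|=164, |div by 2&11|=44, |div by 3&11|=29, |div by all|=14.
By inclusion-exclusion, divisible by at least one: 492+328+89-164-44-29+14 = 686.
Not divisible by any: 985 - 686.

Final answer: 299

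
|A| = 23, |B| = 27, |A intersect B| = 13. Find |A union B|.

|A union B| = |A| + |B| - |A intersect B| = 23 + 27 - 13.

Final answer: 37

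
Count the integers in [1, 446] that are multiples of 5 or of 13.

Multiples of 5: 89. Multiples of 13: 34. Of both (lcm=65): 6.
By inclusion-exclusion: 89 + 34 - 6.

Final answer: 117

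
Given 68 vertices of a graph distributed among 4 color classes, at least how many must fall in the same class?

By pigeonhole with 68 objects and 4 categories: ceiling(68/4).

Final answer: 17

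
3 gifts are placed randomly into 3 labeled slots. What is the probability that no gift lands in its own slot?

Derangements satisfy D(n) = (n-1)(D(n-1) + D(n-2)), starting from D(0)=1, D(1)=0.
Building up: D(2)=1, D(3)=2.
Total arrangements: 3! = 6.
Probability = D(3)/3! = 1/3.

Final answer: D(3)/3! = 2/6 = 0.333333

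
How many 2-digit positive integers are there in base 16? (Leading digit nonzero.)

These are the integers in [16^1, 16^2), so the count is 16^2 - 16^1 = 15 x 16^1.

Final answer: 240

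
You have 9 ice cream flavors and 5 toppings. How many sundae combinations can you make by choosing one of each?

By the multiplication principle: 9 x 5.

Final answer: 45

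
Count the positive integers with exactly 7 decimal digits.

These are the integers in [10^6, 10^7), so the count is 10^7 - 10^6 = 9 x 10^6.

Final answer: 9000000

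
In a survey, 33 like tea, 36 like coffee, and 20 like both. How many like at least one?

|A union B| = |A| + |B| - |A intersect B| = 33 + 36 - 20.

Final answer: 49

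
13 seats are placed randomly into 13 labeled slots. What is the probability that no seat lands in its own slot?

Derangements satisfy D(n) = (n-1)(D(n-1) + D(n-2)), starting from D(0)=1, D(1)=0.
Building up: D(2)=1, D(3)=2, D(4)=9, D(5)=44, D(6)=265, D(7)=1854, D(8)=14833, D(9)=133496, D(10)=1334961, D(11)=14684570, D(12)=176214841, D(13)=2290792932.
Total arrangements: 13! = 6227020800.
Probability = D(13)/13! = 63633137/172972800.

Final answer: D(13)/13! = 2290792932/6227020800 = 0.367879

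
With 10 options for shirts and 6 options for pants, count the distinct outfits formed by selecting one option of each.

By the multiplication principle: 10 x 6.

Final answer: 60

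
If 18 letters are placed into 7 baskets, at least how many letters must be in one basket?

By the pigeonhole principle: ceiling(18/7).

Final answer: 3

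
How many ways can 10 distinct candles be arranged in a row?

The number of ways to arrange 10 distinct objects is 10!.

Final answer: 10! = 3628800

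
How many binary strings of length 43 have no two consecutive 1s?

A valid string ends in 0 (append to any length-(n-1) valid string) or in 01 (append to any length-(n-2) valid string), so a(n) = a(n-1) + a(n-2) with a(1)=2, a(2)=3.
Iterating the recurrence: a(1)=2, a(2)=3, a(3)=5, a(4)=8, a(5)=13, a(6)=21, a(7)=34, a(8)=55, a(9)=89, a(10)=144, a(11)=233, a(12)=377, a(13)=610, a(14)=987, a(15)=1597, a(16)=2584, a(17)=4181, a(18)=6765, a(19)=10946, a(20)=17711, a(21)=28657, a(22)=46368, a(23)=75025, a(24)=121393, a(25)=196418, a(26)=317811, a(27)=514229, a(28)=832040, a(29)=1346269, a(30)=2178309, a(31)=3524578, a(32)=5702887, a(33)=9227465, a(34)=14930352, a(35)=24157817, a(36)=39088169, a(37)=63245986, a(38)=102334155, a(39)=165580141, a(40)=267914296, a(41)=433494437, a(42)=701408733, a(43)=1134903170.

Final answer: 1134903170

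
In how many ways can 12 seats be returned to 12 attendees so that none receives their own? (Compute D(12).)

Use the recurrence D(n) = (n-1)(D(n-1) + D(n-2)) with D(0)=1, D(1)=0.
D(2) = 1 x (0 + 1) = 1
D(3) = 2 x (1 + 0) = 2
D(4) = 3 x (2 + 1) = 9
D(5) = 4 x (9 + 2) = 44
D(6) = 5 x (44 + 9) = 265
D(7) = 6 x (265 + 44) = 1854
D(8) = 7 x (1854 + 265) = 14833
D(9) = 8 x (14833 + 1854) = 133496
D(10) = 9 x (133496 + 14833) = 1334961
D(11) = 10 x (1334961 + 133496) = 14684570
D(12) = 11 x (D(11) + D(10)) = 11 x (14684570 + 1334961)

Final answer: D(12) = 176214841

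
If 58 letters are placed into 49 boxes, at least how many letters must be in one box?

By the pigeonhole principle: ceiling(58/49).

Final answer: 2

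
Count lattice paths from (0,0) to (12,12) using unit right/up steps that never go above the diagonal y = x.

Total monotonic paths to (12,12): C(24,12) = 2704156.
A path is bad iff it touches y = x + 1; reflecting its initial segment maps bad paths bijectively onto all paths to (11,13), of which there are C(24,13) = 2496144.
Valid Dyck paths: 2704156 - 2496144.
(These counts are the Catalan numbers.)

Final answer: C_{12} = 208012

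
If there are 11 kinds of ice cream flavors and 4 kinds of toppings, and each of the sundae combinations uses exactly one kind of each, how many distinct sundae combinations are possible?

By the multiplication principle: 11 x 4.

Final answer: 44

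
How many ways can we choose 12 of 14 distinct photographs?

C(14,12) = 14!/(12! x 2!).

Final answer: \binom{14}{12} = 91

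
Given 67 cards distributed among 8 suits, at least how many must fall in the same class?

By pigeonhole with 67 objects and 8 categories: ceiling(67/8).

Final answer: 9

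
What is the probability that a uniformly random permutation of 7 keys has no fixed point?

Use the recurrence D(n) = (n-1)(D(n-1) + D(n-2)) with D(0)=1, D(1)=0.
Building up: D(2)=1, D(3)=2, D(4)=9, D(5)=44, D(6)=265, D(7)=1854.
Total arrangements: 7! = 5040.
Probability = D(7)/7! = 103/280.

Final answer: D(7)/7! = 1854/5040 = 0.367857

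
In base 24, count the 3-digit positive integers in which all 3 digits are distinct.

First digit: 23 (nonzero). Second: 23 (not first). Third: 22, etc.
Total: 23 x 23 x 22.

Final answer: 11638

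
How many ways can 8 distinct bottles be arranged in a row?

The number of ways to arrange 8 distinct objects is 8!.

Final answer: 8! = 40320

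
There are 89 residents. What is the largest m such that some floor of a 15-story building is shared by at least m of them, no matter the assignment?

There are 15 possible values for floor of a 15-story building. With 89 residents and 15 categories, by pigeonhole: ceiling(89/15).

Final answer: 6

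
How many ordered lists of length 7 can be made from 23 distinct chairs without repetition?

P(23,7) = 23!/(23-7)! = 23!/16!.

Final answer: P(23,7) = 1235591280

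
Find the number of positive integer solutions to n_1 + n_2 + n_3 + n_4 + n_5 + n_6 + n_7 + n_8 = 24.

Substitute n'_i = n_i - 1 (so n'_i >= 0). Then sum n'_i = 24 - 8 = 16.
Stars and bars: C(16+8-1, 8-1) = C(23,7).

Final answer: C(23,7) = 245157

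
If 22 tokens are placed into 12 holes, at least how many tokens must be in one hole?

By the pigeonhole principle: ceiling(22/12).

Final answer: 2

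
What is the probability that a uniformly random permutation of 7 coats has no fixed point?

D(n) = (n-1)(D(n-1) + D(n-2)), D(0)=1, D(1)=0.
Building up: D(2)=1, D(3)=2, D(4)=9, D(5)=44, D(6)=265, D(7)=1854.
Total arrangements: 7! = 5040.
Probability = D(7)/7! = 103/280.

Final answer: D(7)/7! = 1854/5040 = 0.367857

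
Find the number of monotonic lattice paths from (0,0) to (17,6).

Each path has 17 right steps and 6 up steps in some order (23 steps total).
Choose which 6 of the 23 steps are up: C(23,6).

Final answer: C(23,6) = 100947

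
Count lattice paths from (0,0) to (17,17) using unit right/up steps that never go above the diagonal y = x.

Total monotonic paths to (17,17): C(34,17) = 2333606220.
A path is bad iff it touches y = x + 1; reflecting its initial segment maps bad paths bijectively onto all paths to (16,18), of which there are C(34,18) = 2203961430.
Valid Dyck paths: 2333606220 - 2203961430.
(These counts are the Catalan numbers.)

Final answer: C_{17} = 129644790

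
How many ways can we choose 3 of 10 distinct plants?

C(10,3) = 10!/(3! x 7!).

Final answer: \binom{10}{3} = 120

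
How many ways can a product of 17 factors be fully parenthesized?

This is a standard Catalan-number count: the answer is C_n. Here n = 17 - 1 = 16.
C_n = (2n)!/(n!(n+1)!), so C_{16} = 32!/(16! x 17!) = C(32,16)/17 = 601080390/17.

Final answer: C_{16} = 35357670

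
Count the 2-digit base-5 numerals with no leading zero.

These are the integers in [5^1, 5^2), so the count is 5^2 - 5^1 = 4 x 5^1.

Final answer: 20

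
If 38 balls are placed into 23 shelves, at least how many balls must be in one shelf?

By the pigeonhole principle: ceiling(38/23).

Final answer: 2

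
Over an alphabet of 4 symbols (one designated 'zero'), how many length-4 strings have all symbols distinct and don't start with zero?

First digit: 3 (nonzero). Second: 3 (not first). Third: 2, etc.
Total: 3 x 3 x 2 x 1.

Final answer: 18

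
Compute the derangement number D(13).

Derangements satisfy D(n) = (n-1)(D(n-1) + D(n-2)), starting from D(0)=1, D(1)=0.
D(2) = 1 x (0 + 1) = 1
D(3) = 2 x (1 + 0) = 2
D(4) = 3 x (2 + 1) = 9
D(5) = 4 x (9 + 2) = 44
D(6) = 5 x (44 + 9) = 265
D(7) = 6 x (265 + 44) = 1854
D(8) = 7 x (1854 + 265) = 14833
D(9) = 8 x (14833 + 1854) = 133496
D(10) = 9 x (133496 + 14833) = 1334961
D(11) = 10 x (1334961 + 133496) = 14684570
D(12) = 11 x (14684570 + 1334961) = 176214841
D(13) = 12 x (D(12) + D(11)) = 12 x (176214841 + 14684570)

Final answer: D(13) = 2290792932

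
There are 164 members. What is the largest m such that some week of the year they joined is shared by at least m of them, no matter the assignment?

There are 52 possible values for week of the year they joined. With 164 members and 52 categories, by pigeonhole: ceiling(164/52).

Final answer: 4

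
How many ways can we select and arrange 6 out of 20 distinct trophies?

P(20,6) = 20!/(20-6)! = 20!/14!.

Final answer: P(20,6) = 27907200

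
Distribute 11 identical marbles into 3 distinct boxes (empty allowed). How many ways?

Stars and bars: C(n+k-1, k-1) = C(13,2).

Final answer: C(13,2) = 78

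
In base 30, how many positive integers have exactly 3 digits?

In base 30, the leading digit has 29 choices (1..29); each of the remaining 2 digits has 30 choices.
Total: 29 x 30^2.

Final answer: 26100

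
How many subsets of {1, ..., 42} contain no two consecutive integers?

Let a(n) count such subsets of {1, ..., n}. Either n is excluded (a(n-1) ways) or n is included, forcing n-1 out (a(n-2) ways), so a(n) = a(n-1) + a(n-2) with a(1)=2, a(2)=3.
Building up term by term: a(1)=2, a(2)=3, a(3)=5, a(4)=8, a(5)=13, a(6)=21, a(7)=34, a(8)=55, a(9)=89, a(10)=144, a(11)=233, a(12)=377, a(13)=610, a(14)=987, a(15)=1597, a(16)=2584, a(17)=4181, a(18)=6765, a(19)=10946, a(20)=17711, a(21)=28657, a(22)=46368, a(23)=75025, a(24)=121393, a(25)=196418, a(26)=317811, a(27)=514229, a(28)=832040, a(29)=1346269, a(30)=2178309, a(31)=3524578, a(32)=5702887, a(33)=9227465, a(34)=14930352, a(35)=24157817, a(36)=39088169, a(37)=63245986, a(38)=102334155, a(39)=165580141, a(40)=267914296, a(41)=433494437, a(42)=701408733.

Final answer: 701408733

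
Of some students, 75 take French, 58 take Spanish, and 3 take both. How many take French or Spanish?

|A union B| = |A| + |B| - |A intersect B| = 75 + 58 - 3.

Final answer: 130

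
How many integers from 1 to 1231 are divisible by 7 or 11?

Multiples of 7: 175. Multiples of 11: 111. Of both (lcm=77): 15.
By inclusion-exclusion: 175 + 111 - 15.

Final answer: 271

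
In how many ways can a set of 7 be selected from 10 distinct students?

C(10,7) = 10!/(7! x (10-7)!).

Final answer: C(10,7) = 120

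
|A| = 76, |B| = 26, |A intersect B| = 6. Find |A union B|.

|A union B| = |A| + |B| - |A intersect B| = 76 + 26 - 6.

Final answer: 96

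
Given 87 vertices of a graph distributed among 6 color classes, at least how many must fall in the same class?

By pigeonhole with 87 objects and 6 categories: ceiling(87/6).

Final answer: 15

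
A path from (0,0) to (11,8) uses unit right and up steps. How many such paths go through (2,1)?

Paths (0,0)->(2,1): C(3,1) = 3.
Paths (2,1)->(11,8): C(16,7) = 11440.
By multiplication principle: 3 x 11440.

Final answer: 34320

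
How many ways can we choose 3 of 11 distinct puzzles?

C(11,3) = 11!/(3! x (11-3)!).

Final answer: C(11,3) = 165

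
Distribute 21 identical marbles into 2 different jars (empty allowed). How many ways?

Stars and bars: C(n+k-1, k-1) = C(22,1).

Final answer: C(22,1) = 22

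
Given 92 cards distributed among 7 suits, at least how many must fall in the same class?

By pigeonhole with 92 objects and 7 categories: ceiling(92/7).

Final answer: 14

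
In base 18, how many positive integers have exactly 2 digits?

In base 18, the leading digit has 17 choices (1..17); each of the remaining 1 digits has 18 choices.
Total: 17 x 18^1.

Final answer: 306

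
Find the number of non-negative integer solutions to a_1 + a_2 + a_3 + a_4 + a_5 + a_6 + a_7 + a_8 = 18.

Stars and bars with 18 stars and 7 bars:
C(18+8-1, 8-1) = C(25,7).

Final answer: C(25,7) = 480700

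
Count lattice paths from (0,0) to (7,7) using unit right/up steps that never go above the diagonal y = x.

Total monotonic paths to (7,7): C(14,7) = 3432.
Paths that cross above y=x (reflection bijection): C(14,8) = 3003.
Valid Dyck paths: 3432 - 3003.
(Equivalently, C_{7} = C(14,7)/8 = 3432/8.)

Final answer: C_{7} = 429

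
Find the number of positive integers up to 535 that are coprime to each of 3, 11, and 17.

|div by 3|=178, |div by 11|=48, |div by 17|=31.
|div by 3&11|=16, |div by 3&17|=10, |div by 11&17|=2, |div by all|=0.
By inclusion-exclusion, divisible by at least one: 178+48+31-16-10-2+0 = 229.
Not divisible by any: 535 - 229.

Final answer: 306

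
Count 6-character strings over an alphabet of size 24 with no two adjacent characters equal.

First character: 24 choices. Each subsequent: 23 choices (must differ from the previous one).
Total: 24 x 23^5.

Final answer: 24 x 23^{5} = 154472232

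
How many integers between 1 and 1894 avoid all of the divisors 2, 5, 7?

|div by 2|=947, |div by 5|=378, |div by 7|=270.
|div by 2&5|=189, |div by 2&7|=135, |div by 5&7|=54, |div by all|=27.
By inclusion-exclusion, divisible by at least one: 947+378+270-189-135-54+27 = 1244.
Not divisible by any: 1894 - 1244.

Final answer: 650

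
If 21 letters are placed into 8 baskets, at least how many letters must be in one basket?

By the pigeonhole principle: ceiling(21/8).

Final answer: 3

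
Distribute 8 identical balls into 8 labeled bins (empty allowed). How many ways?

Stars and bars: C(n+k-1, k-1) = C(15,7).

Final answer: C(15,7) = 6435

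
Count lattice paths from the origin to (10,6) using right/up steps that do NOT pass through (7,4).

Total paths to (10,6): C(16,6) = 8008.
Paths through (7,4): C(11,4) x C(5,2) = 3300.
Avoiding (7,4): 8008 - 3300.

Final answer: 4708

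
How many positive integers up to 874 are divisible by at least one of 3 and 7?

Multiples of 3: 291. Multiples of 7: 124. Of both (lcm=21): 41.
By inclusion-exclusion: 291 + 124 - 41.

Final answer: 374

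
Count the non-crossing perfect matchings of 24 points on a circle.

This is a standard Catalan-number count: the answer is C_n. Here n = 24/2 = 12.
C_n = C(2n,n) - C(2n,n+1), so C_{12} = C(24,12) - C(24,13) = 2704156 - 2496144.

Final answer: C_{12} = 208012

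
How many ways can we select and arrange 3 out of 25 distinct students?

P(25,3) = 25!/(25-3)! = 25!/22!.

Final answer: P(25,3) = 13800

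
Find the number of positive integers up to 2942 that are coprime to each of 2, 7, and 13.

|div by 2|=1471, |div by 7|=420, |div by 13|=226.
|div by 2&7|=210, |div by 2&13|=113, |div by 7&13|=32, |div by all|=16.
By inclusion-exclusion, divisible by at least one: 1471+420+226-210-113-32+16 = 1778.
Not divisible by any: 2942 - 1778.

Final answer: 1164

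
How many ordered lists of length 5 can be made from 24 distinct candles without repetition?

P(24,5) = 24!/(24-5)! = 24!/19!.

Final answer: P(24,5) = 5100480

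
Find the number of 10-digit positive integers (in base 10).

The leading digit cannot be 0 (9 options); the other 9 digits can be anything (10 options each).
Total: 9 x 10^9.

Final answer: 9000000000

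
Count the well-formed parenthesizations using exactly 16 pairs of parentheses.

The structures are counted by the Catalan number C_n. Here n = 16 (pairs).
Using C_0 = 1 and C_(k+1) = C_k x 2(2k+1)/(k+2), build up term by term: C_1=1, C_2=2, C_3=5, C_4=14, C_5=42, C_6=132, C_7=429, C_8=1430, C_9=4862, C_10=16796, C_11=58786, C_12=208012, C_13=742900, C_14=2674440, C_15=9694845, C_16=35357670.

Final answer: C_{16} = 35357670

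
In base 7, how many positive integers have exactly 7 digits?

These are the integers in [7^6, 7^7), so the count is 7^7 - 7^6 = 6 x 7^6.

Final answer: 705894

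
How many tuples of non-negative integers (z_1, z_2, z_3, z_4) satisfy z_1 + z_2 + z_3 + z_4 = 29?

Stars and bars with 29 stars and 3 bars:
C(29+4-1, 4-1) = C(32,3).

Final answer: C(32,3) = 4960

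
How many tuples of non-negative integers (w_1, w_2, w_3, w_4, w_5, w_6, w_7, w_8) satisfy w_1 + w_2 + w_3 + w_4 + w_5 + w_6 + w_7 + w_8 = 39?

Stars and bars with 39 stars and 7 bars:
C(39+8-1, 8-1) = C(46,7).

Final answer: C(46,7) = 53524680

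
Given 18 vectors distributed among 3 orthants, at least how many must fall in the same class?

By pigeonhole with 18 objects and 3 categories: ceiling(18/3).

Final answer: 6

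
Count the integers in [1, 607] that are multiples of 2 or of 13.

Multiples of 2: 303. Multiples of 13: 46. Of both (lcm=26): 23.
By inclusion-exclusion: 303 + 46 - 23.

Final answer: 326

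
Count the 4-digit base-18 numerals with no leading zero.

In base 18, the leading digit has 17 choices (1..17); each of the remaining 3 digits has 18 choices.
Total: 17 x 18^3.

Final answer: 99144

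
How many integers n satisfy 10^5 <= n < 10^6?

The leading digit cannot be 0 (9 options); the other 5 digits can be anything (10 options each).
Total: 9 x 10^5.

Final answer: 900000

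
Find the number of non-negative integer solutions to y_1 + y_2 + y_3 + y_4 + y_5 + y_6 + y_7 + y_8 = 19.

Stars and bars with 19 stars and 7 bars:
C(19+8-1, 8-1) = C(26,7).

Final answer: C(26,7) = 657800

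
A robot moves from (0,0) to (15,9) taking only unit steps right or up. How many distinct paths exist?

Each path has 15 right steps and 9 up steps in some order (24 steps total).
Choose which 9 of the 24 steps are up: C(24,9).

Final answer: C(24,9) = 1307504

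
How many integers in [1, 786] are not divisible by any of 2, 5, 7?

|div by 2|=393, |div by 5|=157, |div by 7|=112.
|div by 2&5|=78, |div by 2&7|=56, |div by 5&7|=22, |div by all|=11.
By inclusion-exclusion, divisible by at least one: 393+157+112-78-56-22+11 = 517.
Not divisible by any: 786 - 517.

Final answer: 269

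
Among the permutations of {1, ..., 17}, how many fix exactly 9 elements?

Choose which 9 elements are fixed: C(17,9) = 24310.
Derange the remaining 8 using D(j) = (j-1)(D(j-1) + D(j-2)), D(0)=1, D(1)=0: D(2)=1, D(3)=2, D(4)=9, D(5)=44, D(6)=265, D(7)=1854, D(8)=14833.
Total: 24310 x 14833.

Final answer: C(17,9) D(8) = 360590230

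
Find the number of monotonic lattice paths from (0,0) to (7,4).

Each path has 7 right steps and 4 up steps in some order (11 steps total).
Choose which 4 of the 11 steps are up: C(11,4).

Final answer: C(11,4) = 330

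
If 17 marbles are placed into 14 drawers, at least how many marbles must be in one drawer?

By the pigeonhole principle: ceiling(17/14).

Final answer: 2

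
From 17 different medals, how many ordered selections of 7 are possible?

P(17,7) = 17!/(17-7)! = 17!/10!.

Final answer: P(17,7) = 98017920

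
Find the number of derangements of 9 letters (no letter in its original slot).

Use the recurrence D(n) = (n-1)(D(n-1) + D(n-2)) with D(0)=1, D(1)=0.
D(2) = 1 x (0 + 1) = 1
D(3) = 2 x (1 + 0) = 2
D(4) = 3 x (2 + 1) = 9
D(5) = 4 x (9 + 2) = 44
D(6) = 5 x (44 + 9) = 265
D(7) = 6 x (265 + 44) = 1854
D(8) = 7 x (1854 + 265) = 14833
D(9) = 8 x (D(8) + D(7)) = 8 x (14833 + 1854)

Final answer: D(9) = 133496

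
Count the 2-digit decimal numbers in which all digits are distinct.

First digit: 9 (not 0). Second: 9 (not first). Third: 8, etc.
Total: 9 x 9.

Final answer: 81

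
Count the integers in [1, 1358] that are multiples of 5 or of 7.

Multiples of 5: 271. Multiples of 7: 194. Of both (lcm=35): 38.
By inclusion-exclusion: 271 + 194 - 38.

Final answer: 427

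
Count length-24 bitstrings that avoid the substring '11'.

A valid string ends in 0 (append to any length-(n-1) valid string) or in 01 (append to any length-(n-2) valid string), so a(n) = a(n-1) + a(n-2) with a(1)=2, a(2)=3.
Iterating the recurrence: a(1)=2, a(2)=3, a(3)=5, a(4)=8, a(5)=13, a(6)=21, a(7)=34, a(8)=55, a(9)=89, a(10)=144, a(11)=233, a(12)=377, a(13)=610, a(14)=987, a(15)=1597, a(16)=2584, a(17)=4181, a(18)=6765, a(19)=10946, a(20)=17711, a(21)=28657, a(22)=46368, a(23)=75025, a(24)=121393.

Final answer: 121393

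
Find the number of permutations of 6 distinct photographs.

The number of ways to arrange 6 distinct objects is 6!.

Final answer: 6! = 720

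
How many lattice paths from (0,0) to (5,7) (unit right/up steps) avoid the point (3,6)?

Total paths to (5,7): C(12,7) = 792.
Paths through (3,6): C(9,6) x C(3,1) = 252.
Avoiding (3,6): 792 - 252.

Final answer: 540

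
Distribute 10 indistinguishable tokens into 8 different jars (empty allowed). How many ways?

Stars and bars: C(n+k-1, k-1) = C(17,7).

Final answer: C(17,7) = 19448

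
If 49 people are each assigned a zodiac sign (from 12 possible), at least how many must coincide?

There are 12 possible values for zodiac sign. With 49 people and 12 categories, by pigeonhole: ceiling(49/12).

Final answer: 5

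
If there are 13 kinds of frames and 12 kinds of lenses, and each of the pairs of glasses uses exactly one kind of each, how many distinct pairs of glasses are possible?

By the multiplication principle: 13 x 12.

Final answer: 156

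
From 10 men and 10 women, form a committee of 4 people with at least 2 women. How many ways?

Sum over valid woman counts:
C(10,2)C(10,2) = 2025
C(10,3)C(10,1) = 1200
C(10,4)C(10,0) = 210
Total: 2025 + 1200 + 210.

Final answer: 3435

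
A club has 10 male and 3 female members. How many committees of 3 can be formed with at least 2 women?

Sum over valid woman counts:
C(3,2)C(10,1) = 30
C(3,3)C(10,0) = 1
Total: 30 + 1.

Final answer: 31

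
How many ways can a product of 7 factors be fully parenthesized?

The structures are counted by the Catalan number C_n. Here n = 7 - 1 = 6.
C_n = (2n)!/(n!(n+1)!), so C_{6} = 12!/(6! x 7!) = C(12,6)/7 = 924/7.

Final answer: C_{6} = 132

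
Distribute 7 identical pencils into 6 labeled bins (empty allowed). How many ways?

Stars and bars: C(n+k-1, k-1) = C(12,5).

Final answer: C(12,5) = 792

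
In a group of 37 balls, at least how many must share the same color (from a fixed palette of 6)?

There are 6 possible values for color (from a fixed palette of 6). With 37 balls and 6 categories, by pigeonhole: ceiling(37/6).

Final answer: 7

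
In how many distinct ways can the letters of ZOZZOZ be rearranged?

Letters (O:2, Z:4). Total letters: 6.
Permutations = 6!/(4! x 2!).

Final answer: 15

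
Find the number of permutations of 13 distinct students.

The number of ways to arrange 13 distinct objects is 13!.

Final answer: 13! = 6227020800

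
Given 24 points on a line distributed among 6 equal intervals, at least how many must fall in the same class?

By pigeonhole with 24 objects and 6 categories: ceiling(24/6).

Final answer: 4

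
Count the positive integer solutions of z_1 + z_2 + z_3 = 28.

Substitute z'_i = z_i - 1 (so z'_i >= 0). Then sum z'_i = 28 - 3 = 25.
Stars and bars: C(25+3-1, 3-1) = C(27,2).

Final answer: C(27,2) = 351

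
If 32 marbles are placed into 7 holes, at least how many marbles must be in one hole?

By the pigeonhole principle: ceiling(32/7).

Final answer: 5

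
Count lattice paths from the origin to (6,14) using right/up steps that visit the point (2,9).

Paths (0,0)->(2,9): C(11,9) = 55.
Paths (2,9)->(6,14): C(9,5) = 126.
By multiplication principle: 55 x 126.

Final answer: 6930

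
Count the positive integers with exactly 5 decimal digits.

These are the integers in [10^4, 10^5), so the count is 10^5 - 10^4 = 9 x 10^4.

Final answer: 90000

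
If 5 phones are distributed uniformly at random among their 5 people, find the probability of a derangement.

Derangements satisfy D(n) = (n-1)(D(n-1) + D(n-2)), starting from D(0)=1, D(1)=0.
Building up: D(2)=1, D(3)=2, D(4)=9, D(5)=44.
Total arrangements: 5! = 120.
Probability = D(5)/5! = 11/30.

Final answer: D(5)/5! = 44/120 = 0.366667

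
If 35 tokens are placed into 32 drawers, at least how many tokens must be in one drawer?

By the pigeonhole principle: ceiling(35/32).

Final answer: 2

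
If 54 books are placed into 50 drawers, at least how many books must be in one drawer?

By the pigeonhole principle: ceiling(54/50).

Final answer: 2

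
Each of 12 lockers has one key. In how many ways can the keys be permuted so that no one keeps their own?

Derangements satisfy D(n) = (n-1)(D(n-1) + D(n-2)), starting from D(0)=1, D(1)=0.
D(2) = 1 x (0 + 1) = 1
D(3) = 2 x (1 + 0) = 2
D(4) = 3 x (2 + 1) = 9
D(5) = 4 x (9 + 2) = 44
D(6) = 5 x (44 + 9) = 265
D(7) = 6 x (265 + 44) = 1854
D(8) = 7 x (1854 + 265) = 14833
D(9) = 8 x (14833 + 1854) = 133496
D(10) = 9 x (133496 + 14833) = 1334961
D(11) = 10 x (1334961 + 133496) = 14684570
D(12) = 11 x (D(11) + D(10)) = 11 x (14684570 + 1334961)

Final answer: D(12) = 176214841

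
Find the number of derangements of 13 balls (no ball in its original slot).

Use the recurrence D(n) = (n-1)(D(n-1) + D(n-2)) with D(0)=1, D(1)=0.
D(2) = 1 x (0 + 1) = 1
D(3) = 2 x (1 + 0) = 2
D(4) = 3 x (2 + 1) = 9
D(5) = 4 x (9 + 2) = 44
D(6) = 5 x (44 + 9) = 265
D(7) = 6 x (265 + 44) = 1854
D(8) = 7 x (1854 + 265) = 14833
D(9) = 8 x (14833 + 1854) = 133496
D(10) = 9 x (133496 + 14833) = 1334961
D(11) = 10 x (1334961 + 133496) = 14684570
D(12) = 11 x (14684570 + 1334961) = 176214841
D(13) = 12 x (D(12) + D(11)) = 12 x (176214841 + 14684570)

Final answer: D(13) = 2290792932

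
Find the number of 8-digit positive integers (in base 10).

These are the integers in [10^7, 10^8), so the count is 10^8 - 10^7 = 9 x 10^7.

Final answer: 90000000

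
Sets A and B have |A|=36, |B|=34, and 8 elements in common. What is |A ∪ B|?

|A union B| = |A| + |B| - |A intersect B| = 36 + 34 - 8.

Final answer: 62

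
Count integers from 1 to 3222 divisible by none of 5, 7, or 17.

|div by 5|=644, |div by 7|=460, |div by 17|=189.
|div by 5&7|=92, |div by 5&17|=37, |div by 7&17|=27, |div by all|=5.
By inclusion-exclusion, divisible by at least one: 644+460+189-92-37-27+5 = 1142.
Not divisible by any: 3222 - 1142.

Final answer: 2080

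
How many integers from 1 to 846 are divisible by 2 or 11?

Multiples of 2: 423. Multiples of 11: 76. Of both (lcm=22): 38.
By inclusion-exclusion: 423 + 76 - 38.

Final answer: 461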